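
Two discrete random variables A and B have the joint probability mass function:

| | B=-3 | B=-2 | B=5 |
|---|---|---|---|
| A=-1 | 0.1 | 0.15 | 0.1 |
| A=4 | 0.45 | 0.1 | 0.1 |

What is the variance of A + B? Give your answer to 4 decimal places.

E[A] = 2.25,  E[B] = -1.15,  E[AB] = -4.1
Var(A) = 10.75 − (2.25)² = 5.6875;  Var(B) = 10.95 − (-1.15)² = 9.6275
cov(A,B) = -4.1 − (2.25)(-1.15) = -1.5125
Var(A + B) = (1)²·5.6875 + (1)²·9.6275 + 2·(1)·(1)·-1.5125 = 12.29

12.2900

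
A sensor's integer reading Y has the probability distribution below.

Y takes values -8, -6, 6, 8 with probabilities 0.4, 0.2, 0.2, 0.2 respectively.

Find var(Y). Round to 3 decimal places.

50.240

E[Y] = (-8)(0.4) + (-6)(0.2) + (6)(0.2) + (8)(0.2) = -1.6
E[Y²] = (-8)²(0.4) + (-6)²(0.2) + (6)²(0.2) + (8)²(0.2) = 52.8
var(Y) = E[Y²] − (E[Y])² = 52.8 − (-1.6)² = 50.24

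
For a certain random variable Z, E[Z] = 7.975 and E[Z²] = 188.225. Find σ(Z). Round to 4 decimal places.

var(Z) = 188.225 − (7.975)² = 124.624375
σ(Z) = √124.624375 ≈ 11.1635

11.1635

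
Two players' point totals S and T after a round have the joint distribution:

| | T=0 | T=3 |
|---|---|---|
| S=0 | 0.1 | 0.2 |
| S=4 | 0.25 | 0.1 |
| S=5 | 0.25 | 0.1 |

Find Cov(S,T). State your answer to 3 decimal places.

E[S] = 3.15,  E[T] = 1.2
E[ST] = 2.7
Cov(S,T) = E[ST] − E[S]E[T] = 2.7 − (3.15)(1.2) = -1.08

-1.080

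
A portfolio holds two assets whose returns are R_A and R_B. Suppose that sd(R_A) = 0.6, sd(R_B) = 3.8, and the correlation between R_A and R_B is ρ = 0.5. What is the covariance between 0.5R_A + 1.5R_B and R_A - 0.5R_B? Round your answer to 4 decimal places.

-9.2250

var(R_A) = (0.6)² = 0.36;  var(R_B) = (3.8)² = 14.44
cov(R_A,R_B) = ρ·sd(R_A)·sd(R_B) = 0.5·0.6·3.8 = 1.14
cov(0.5R_A + 1.5R_B, R_A - 0.5R_B) = (0.5)(1)var(R_A) + (1.5)(-0.5)var(R_B) + [(0.5)(-0.5) + (1.5)(1)]cov(R_A,R_B)
= 0.5·0.36 + -0.75·14.44 + 1.25·1.14 = -9.225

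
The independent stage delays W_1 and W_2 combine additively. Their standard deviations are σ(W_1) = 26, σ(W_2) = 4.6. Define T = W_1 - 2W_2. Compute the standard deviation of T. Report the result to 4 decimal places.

Var(W_1) = 676, Var(W_2) = 21.16
By independence, Var(T) = (1)²Var(W_1) + (-2)²Var(W_2)
= (1)²·676 + (-2)²·21.16 = 760.64
σ(T) = √760.64 ≈ 27.5797

27.5797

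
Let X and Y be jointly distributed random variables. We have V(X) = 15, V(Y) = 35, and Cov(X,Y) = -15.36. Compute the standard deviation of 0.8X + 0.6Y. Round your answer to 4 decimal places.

V(0.8X + 0.6Y) = (0.8)²·V(X) + (0.6)²·V(Y) + 2·(0.8)·(0.6)·Cov(X,Y)
= 0.64·15 + 0.36·35 + 0.96·-15.36 = 7.4544
sd(0.8X + 0.6Y) = √7.4544 ≈ 2.7303

2.7303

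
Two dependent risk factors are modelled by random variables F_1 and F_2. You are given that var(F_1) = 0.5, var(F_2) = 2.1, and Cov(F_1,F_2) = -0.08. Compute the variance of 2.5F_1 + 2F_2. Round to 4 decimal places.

10.7250

var(2.5F_1 + 2F_2) = (2.5)²·var(F_1) + (2)²·var(F_2) + 2·(2.5)·(2)·Cov(F_1,F_2)
= 6.25·0.5 + 4·2.1 + 10·-0.08 = 10.725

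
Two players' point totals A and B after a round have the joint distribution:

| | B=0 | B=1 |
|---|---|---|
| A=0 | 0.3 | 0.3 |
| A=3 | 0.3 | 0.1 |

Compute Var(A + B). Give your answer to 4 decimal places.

2.0400

E[A] = 1.2,  E[B] = 0.4,  E[AB] = 0.3
Var(A) = 3.6 − (1.2)² = 2.16;  Var(B) = 0.4 − (0.4)² = 0.24
Cov(A,B) = 0.3 − (1.2)(0.4) = -0.18
Var(A + B) = (1)²·2.16 + (1)²·0.24 + 2·(1)·(1)·-0.18 = 2.04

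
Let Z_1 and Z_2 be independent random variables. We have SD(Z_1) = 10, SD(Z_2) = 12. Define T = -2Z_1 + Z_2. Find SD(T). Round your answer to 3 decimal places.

Var(Z_1) = 100, Var(Z_2) = 144
By independence, Var(T) = (-2)²Var(Z_1) + (1)²Var(Z_2)
= (-2)²·100 + (1)²·144 = 544
SD(T) = √544 ≈ 23.324

23.324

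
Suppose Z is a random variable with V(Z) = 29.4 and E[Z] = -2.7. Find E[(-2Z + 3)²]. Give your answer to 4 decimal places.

188.1600

E[-2Z + 3] = -2·-2.7 + 3 = 8.4
V(-2Z + 3) = (-2)²·29.4 = 117.6
E[(-2Z + 3)²] = V((-2Z + 3)) + (E[(-2Z + 3)])² = 117.6 + (8.4)² = 188.16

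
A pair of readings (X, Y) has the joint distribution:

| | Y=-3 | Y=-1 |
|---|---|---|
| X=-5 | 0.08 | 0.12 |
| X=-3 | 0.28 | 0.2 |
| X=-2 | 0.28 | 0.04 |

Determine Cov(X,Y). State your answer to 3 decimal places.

-0.342

E[X] = -3.08,  E[Y] = -2.28
E[XY] = 6.68
Cov(X,Y) = E[XY] − E[X]E[Y] = 6.68 − (-3.08)(-2.28) = -0.3424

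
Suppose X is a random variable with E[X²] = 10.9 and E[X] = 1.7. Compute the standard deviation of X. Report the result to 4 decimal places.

2.8302

Var(X) = 10.9 − (1.7)² = 8.01
sd(X) = √8.01 ≈ 2.8302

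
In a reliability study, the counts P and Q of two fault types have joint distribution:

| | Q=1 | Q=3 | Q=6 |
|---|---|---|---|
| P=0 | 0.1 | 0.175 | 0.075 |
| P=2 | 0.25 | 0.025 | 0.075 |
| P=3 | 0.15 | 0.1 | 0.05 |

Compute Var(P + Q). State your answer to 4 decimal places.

E[P] = 1.6,  E[Q] = 2.6,  E[PQ] = 3.8
Var(P) = 4.1 − (1.6)² = 1.54;  Var(Q) = 10.4 − (2.6)² = 3.64
Cov(P,Q) = 3.8 − (1.6)(2.6) = -0.36
Var(P + Q) = (1)²·1.54 + (1)²·3.64 + 2·(1)·(1)·-0.36 = 4.46

4.4600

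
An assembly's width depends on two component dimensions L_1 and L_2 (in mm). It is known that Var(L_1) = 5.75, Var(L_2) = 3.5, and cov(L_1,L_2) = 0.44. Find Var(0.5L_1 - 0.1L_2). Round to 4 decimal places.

1.4285

Var(0.5L_1 - 0.1L_2) = (0.5)²·Var(L_1) + (-0.1)²·Var(L_2) + 2·(0.5)·(-0.1)·cov(L_1,L_2)
= 0.25·5.75 + 0.01·3.5 + -0.1·0.44 = 1.4285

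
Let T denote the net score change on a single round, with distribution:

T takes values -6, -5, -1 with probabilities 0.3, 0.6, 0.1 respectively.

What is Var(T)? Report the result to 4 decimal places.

1.8900

E[T] = (-6)(0.3) + (-5)(0.6) + (-1)(0.1) = -4.9
E[T²] = (-6)²(0.3) + (-5)²(0.6) + (-1)²(0.1) = 25.9
Var(T) = E[T²] − (E[T])² = 25.9 − (-4.9)² = 1.89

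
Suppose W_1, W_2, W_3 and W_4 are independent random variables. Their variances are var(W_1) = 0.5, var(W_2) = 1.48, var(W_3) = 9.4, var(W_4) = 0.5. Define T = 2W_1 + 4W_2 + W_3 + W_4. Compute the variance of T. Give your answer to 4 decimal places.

35.5800

By independence, var(T) = (2)²var(W_1) + (4)²var(W_2) + (1)²var(W_3) + (1)²var(W_4)
= (2)²·0.5 + (4)²·1.48 + (1)²·9.4 + (1)²·0.5 = 35.58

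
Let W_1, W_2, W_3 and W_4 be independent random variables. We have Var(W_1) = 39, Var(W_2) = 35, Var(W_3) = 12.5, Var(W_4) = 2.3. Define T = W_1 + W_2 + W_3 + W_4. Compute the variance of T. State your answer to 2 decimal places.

88.80

By independence, Var(T) = (1)²Var(W_1) + (1)²Var(W_2) + (1)²Var(W_3) + (1)²Var(W_4)
= (1)²·39 + (1)²·35 + (1)²·12.5 + (1)²·2.3 = 88.8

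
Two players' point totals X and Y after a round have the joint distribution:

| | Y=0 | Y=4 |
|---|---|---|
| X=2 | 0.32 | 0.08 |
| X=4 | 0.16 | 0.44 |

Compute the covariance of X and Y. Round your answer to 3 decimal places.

1.024

E[X] = 3.2,  E[Y] = 2.08
E[XY] = 7.68
cov(X,Y) = E[XY] − E[X]E[Y] = 7.68 − (3.2)(2.08) = 1.024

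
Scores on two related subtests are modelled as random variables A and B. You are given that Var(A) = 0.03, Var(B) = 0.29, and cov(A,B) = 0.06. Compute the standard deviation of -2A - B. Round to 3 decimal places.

Var(-2A - B) = (-2)²·Var(A) + (-1)²·Var(B) + 2·(-2)·(-1)·cov(A,B)
= 4·0.03 + 1·0.29 + 4·0.06 = 0.65
sd(-2A - B) = √0.65 ≈ 0.806

0.806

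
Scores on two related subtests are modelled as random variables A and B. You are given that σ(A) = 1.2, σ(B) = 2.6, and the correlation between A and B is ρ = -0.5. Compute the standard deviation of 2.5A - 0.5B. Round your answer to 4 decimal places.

3.8197

Var(A) = (1.2)² = 1.44;  Var(B) = (2.6)² = 6.76
cov(A,B) = ρ·σ(A)·σ(B) = -0.5·1.2·2.6 = -1.56
Var(2.5A - 0.5B) = (2.5)²·Var(A) + (-0.5)²·Var(B) + 2·(2.5)·(-0.5)·cov(A,B)
= 6.25·1.44 + 0.25·6.76 + -2.5·-1.56 = 14.59
σ(2.5A - 0.5B) = √14.59 ≈ 3.8197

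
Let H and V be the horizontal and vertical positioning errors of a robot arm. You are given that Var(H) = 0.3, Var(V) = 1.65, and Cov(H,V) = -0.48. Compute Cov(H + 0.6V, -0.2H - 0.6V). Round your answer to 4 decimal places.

-0.3084

Cov(H + 0.6V, -0.2H - 0.6V) = (1)(-0.2)Var(H) + (0.6)(-0.6)Var(V) + [(1)(-0.6) + (0.6)(-0.2)]Cov(H,V)
= -0.2·0.3 + -0.36·1.65 + -0.72·-0.48 = -0.3084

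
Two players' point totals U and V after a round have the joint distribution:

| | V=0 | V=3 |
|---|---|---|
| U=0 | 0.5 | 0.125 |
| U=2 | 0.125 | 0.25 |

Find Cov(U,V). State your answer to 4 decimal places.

E[U] = 0.75,  E[V] = 1.125
E[UV] = 1.5
Cov(U,V) = E[UV] − E[U]E[V] = 1.5 − (0.75)(1.125) = 0.65625

0.6563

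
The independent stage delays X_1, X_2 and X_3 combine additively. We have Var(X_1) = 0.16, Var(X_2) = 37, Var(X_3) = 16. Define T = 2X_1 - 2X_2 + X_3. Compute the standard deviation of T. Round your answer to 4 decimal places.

12.8312

By independence, Var(T) = (2)²Var(X_1) + (-2)²Var(X_2) + (1)²Var(X_3)
= (2)²·0.16 + (-2)²·37 + (1)²·16 = 164.64
SD(T) = √164.64 ≈ 12.8312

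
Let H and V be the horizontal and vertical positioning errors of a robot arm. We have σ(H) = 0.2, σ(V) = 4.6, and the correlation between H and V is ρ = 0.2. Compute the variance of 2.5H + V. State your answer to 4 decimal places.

22.3300

Var(H) = (0.2)² = 0.04;  Var(V) = (4.6)² = 21.16
cov(H,V) = ρ·σ(H)·σ(V) = 0.2·0.2·4.6 = 0.184
Var(2.5H + V) = (2.5)²·Var(H) + (1)²·Var(V) + 2·(2.5)·(1)·cov(H,V)
= 6.25·0.04 + 1·21.16 + 5·0.184 = 22.33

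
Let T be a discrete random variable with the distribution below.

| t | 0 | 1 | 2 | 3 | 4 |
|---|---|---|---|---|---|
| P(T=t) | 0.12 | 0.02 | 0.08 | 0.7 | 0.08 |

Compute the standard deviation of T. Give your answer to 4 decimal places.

1.0770

E[T] = (0)(0.12) + (1)(0.02) + (2)(0.08) + (3)(0.7) + (4)(0.08) = 2.6
E[T²] = (0)²(0.12) + (1)²(0.02) + (2)²(0.08) + (3)²(0.7) + (4)²(0.08) = 7.92
Var(T) = E[T²] − (E[T])² = 7.92 − (2.6)² = 1.16
sd(T) = √1.16 ≈ 1.0770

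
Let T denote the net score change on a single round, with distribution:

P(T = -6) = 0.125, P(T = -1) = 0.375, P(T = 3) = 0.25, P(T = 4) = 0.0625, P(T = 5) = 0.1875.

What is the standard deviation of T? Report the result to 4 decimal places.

3.4860

E[T] = (-6)(0.125) + (-1)(0.375) + (3)(0.25) + (4)(0.0625) + (5)(0.1875) = 0.8125
E[T²] = (-6)²(0.125) + (-1)²(0.375) + (3)²(0.25) + (4)²(0.0625) + (5)²(0.1875) = 12.8125
Var(T) = E[T²] − (E[T])² = 12.8125 − (0.8125)² = 12.15234375
SD(T) = √12.15234375 ≈ 3.4860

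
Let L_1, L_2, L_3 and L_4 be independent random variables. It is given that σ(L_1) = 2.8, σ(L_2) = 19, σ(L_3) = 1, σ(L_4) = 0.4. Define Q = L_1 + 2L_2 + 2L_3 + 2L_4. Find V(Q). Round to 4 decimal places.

V(L_1) = 7.84, V(L_2) = 361, V(L_3) = 1, V(L_4) = 0.16
By independence, V(Q) = (1)²V(L_1) + (2)²V(L_2) + (2)²V(L_3) + (2)²V(L_4)
= (1)²·7.84 + (2)²·361 + (2)²·1 + (2)²·0.16 = 1456.48

1456.4800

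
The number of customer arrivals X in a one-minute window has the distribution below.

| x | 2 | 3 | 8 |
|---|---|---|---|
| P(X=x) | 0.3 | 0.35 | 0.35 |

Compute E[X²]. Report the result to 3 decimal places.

E[X²] = (2)²(0.3) + (3)²(0.35) + (8)²(0.35) = 26.75

26.750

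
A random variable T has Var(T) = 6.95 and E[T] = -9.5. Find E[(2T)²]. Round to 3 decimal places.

388.800

E[2T] = 2·-9.5 = -19
Var(2T) = (2)²·6.95 = 27.8
E[(2T)²] = Var((2T)) + (E[(2T)])² = 27.8 + (-19)² = 388.8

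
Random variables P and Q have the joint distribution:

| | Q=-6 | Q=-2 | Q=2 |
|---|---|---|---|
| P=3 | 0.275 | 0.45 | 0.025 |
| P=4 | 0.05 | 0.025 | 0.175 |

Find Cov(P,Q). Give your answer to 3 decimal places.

0.625

E[P] = 3.25,  E[Q] = -2.5
E[PQ] = -7.5
Cov(P,Q) = E[PQ] − E[P]E[Q] = -7.5 − (3.25)(-2.5) = 0.625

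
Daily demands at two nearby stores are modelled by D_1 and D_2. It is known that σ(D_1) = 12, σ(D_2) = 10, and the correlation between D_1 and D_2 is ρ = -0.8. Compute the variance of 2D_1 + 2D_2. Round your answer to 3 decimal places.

208.000

Var(D_1) = (12)² = 144;  Var(D_2) = (10)² = 100
Cov(D_1,D_2) = ρ·σ(D_1)·σ(D_2) = -0.8·12·10 = -96
Var(2D_1 + 2D_2) = (2)²·Var(D_1) + (2)²·Var(D_2) + 2·(2)·(2)·Cov(D_1,D_2)
= 4·144 + 4·100 + 8·-96 = 208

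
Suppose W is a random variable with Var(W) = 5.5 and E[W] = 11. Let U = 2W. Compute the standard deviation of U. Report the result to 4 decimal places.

Var(2W) = (2)²·5.5 = 22
σ(U) = √22 ≈ 4.6904

4.6904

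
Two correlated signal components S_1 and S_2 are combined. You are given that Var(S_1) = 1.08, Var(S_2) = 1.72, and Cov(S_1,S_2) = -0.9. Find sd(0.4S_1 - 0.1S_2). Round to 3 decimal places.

0.512

Var(0.4S_1 - 0.1S_2) = (0.4)²·Var(S_1) + (-0.1)²·Var(S_2) + 2·(0.4)·(-0.1)·Cov(S_1,S_2)
= 0.16·1.08 + 0.01·1.72 + -0.08·-0.9 = 0.262
sd(0.4S_1 - 0.1S_2) = √0.262 ≈ 0.512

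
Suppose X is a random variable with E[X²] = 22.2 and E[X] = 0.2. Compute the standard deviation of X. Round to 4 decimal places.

var(X) = 22.2 − (0.2)² = 22.16
SD(X) = √22.16 ≈ 4.7074

4.7074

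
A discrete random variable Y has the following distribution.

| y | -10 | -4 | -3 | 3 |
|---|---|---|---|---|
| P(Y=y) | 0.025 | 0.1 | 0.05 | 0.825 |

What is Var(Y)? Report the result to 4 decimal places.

9.1694

E[Y] = (-10)(0.025) + (-4)(0.1) + (-3)(0.05) + (3)(0.825) = 1.675
E[Y²] = (-10)²(0.025) + (-4)²(0.1) + (-3)²(0.05) + (3)²(0.825) = 11.975
Var(Y) = E[Y²] − (E[Y])² = 11.975 − (1.675)² = 9.169375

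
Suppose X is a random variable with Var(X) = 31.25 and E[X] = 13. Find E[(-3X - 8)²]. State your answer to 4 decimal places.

E[-3X - 8] = -3·13 − 8 = -47
Var(-3X - 8) = (-3)²·31.25 = 281.25
E[(-3X - 8)²] = Var((-3X - 8)) + (E[(-3X - 8)])² = 281.25 + (-47)² = 2490.25

2490.2500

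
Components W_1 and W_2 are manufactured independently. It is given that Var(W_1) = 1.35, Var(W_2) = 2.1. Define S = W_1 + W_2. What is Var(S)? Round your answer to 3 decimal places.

3.450

By independence, Var(S) = (1)²Var(W_1) + (1)²Var(W_2)
= (1)²·1.35 + (1)²·2.1 = 3.45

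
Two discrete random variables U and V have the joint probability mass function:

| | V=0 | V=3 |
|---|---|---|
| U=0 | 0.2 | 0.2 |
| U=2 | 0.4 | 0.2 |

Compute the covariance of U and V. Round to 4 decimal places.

E[U] = 1.2,  E[V] = 1.2
E[UV] = 1.2
Cov(U,V) = E[UV] − E[U]E[V] = 1.2 − (1.2)(1.2) = -0.24

-0.2400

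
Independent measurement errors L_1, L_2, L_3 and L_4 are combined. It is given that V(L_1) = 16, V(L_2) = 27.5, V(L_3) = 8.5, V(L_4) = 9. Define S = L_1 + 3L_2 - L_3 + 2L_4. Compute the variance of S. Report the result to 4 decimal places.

308.0000

By independence, V(S) = (1)²V(L_1) + (3)²V(L_2) + (-1)²V(L_3) + (2)²V(L_4)
= (1)²·16 + (3)²·27.5 + (-1)²·8.5 + (2)²·9 = 308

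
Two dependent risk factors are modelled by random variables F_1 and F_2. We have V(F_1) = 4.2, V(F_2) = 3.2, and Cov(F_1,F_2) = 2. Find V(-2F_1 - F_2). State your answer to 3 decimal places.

28.000

V(-2F_1 - F_2) = (-2)²·V(F_1) + (-1)²·V(F_2) + 2·(-2)·(-1)·Cov(F_1,F_2)
= 4·4.2 + 1·3.2 + 4·2 = 28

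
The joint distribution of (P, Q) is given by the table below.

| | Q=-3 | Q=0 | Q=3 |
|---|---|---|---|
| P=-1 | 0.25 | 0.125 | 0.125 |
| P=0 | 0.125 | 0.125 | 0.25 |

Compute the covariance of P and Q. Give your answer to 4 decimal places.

0.3750

E[P] = -0.5,  E[Q] = 0
E[PQ] = 0.375
cov(P,Q) = E[PQ] − E[P]E[Q] = 0.375 − (-0.5)(0) = 0.375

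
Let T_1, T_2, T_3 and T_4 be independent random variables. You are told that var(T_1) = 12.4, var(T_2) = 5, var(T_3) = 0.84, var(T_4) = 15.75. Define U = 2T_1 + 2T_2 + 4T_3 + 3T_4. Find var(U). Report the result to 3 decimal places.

By independence, var(U) = (2)²var(T_1) + (2)²var(T_2) + (4)²var(T_3) + (3)²var(T_4)
= (2)²·12.4 + (2)²·5 + (4)²·0.84 + (3)²·15.75 = 224.79

224.790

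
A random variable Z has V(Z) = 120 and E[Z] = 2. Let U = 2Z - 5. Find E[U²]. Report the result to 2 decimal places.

481.00

E[2Z - 5] = 2·2 − 5 = -1
V(2Z - 5) = (2)²·120 = 480
E[U²] = V(U) + (E[U])² = 480 + (-1)² = 481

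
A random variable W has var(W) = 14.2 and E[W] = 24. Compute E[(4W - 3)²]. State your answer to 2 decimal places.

E[4W - 3] = 4·24 − 3 = 93
var(4W - 3) = (4)²·14.2 = 227.2
E[(4W - 3)²] = var((4W - 3)) + (E[(4W - 3)])² = 227.2 + (93)² = 8876.2

8876.20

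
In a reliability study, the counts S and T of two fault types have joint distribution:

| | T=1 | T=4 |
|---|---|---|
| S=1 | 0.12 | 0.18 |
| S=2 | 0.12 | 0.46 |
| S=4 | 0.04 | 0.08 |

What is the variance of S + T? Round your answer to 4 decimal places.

2.7300

E[S] = 1.94,  E[T] = 3.16,  E[ST] = 6.2
V(S) = 4.54 − (1.94)² = 0.7764;  V(T) = 11.8 − (3.16)² = 1.8144
Cov(S,T) = 6.2 − (1.94)(3.16) = 0.0696
V(S + T) = (1)²·0.7764 + (1)²·1.8144 + 2·(1)·(1)·0.0696 = 2.73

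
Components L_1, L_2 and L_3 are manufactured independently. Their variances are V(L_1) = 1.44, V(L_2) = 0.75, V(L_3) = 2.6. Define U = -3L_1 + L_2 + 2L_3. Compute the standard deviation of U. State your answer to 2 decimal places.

By independence, V(U) = (-3)²V(L_1) + (1)²V(L_2) + (2)²V(L_3)
= (-3)²·1.44 + (1)²·0.75 + (2)²·2.6 = 24.11
SD(U) = √24.11 ≈ 4.91

4.91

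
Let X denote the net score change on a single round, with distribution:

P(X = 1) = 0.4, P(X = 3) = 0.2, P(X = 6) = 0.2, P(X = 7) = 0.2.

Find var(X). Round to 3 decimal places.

E[X] = (1)(0.4) + (3)(0.2) + (6)(0.2) + (7)(0.2) = 3.6
E[X²] = (1)²(0.4) + (3)²(0.2) + (6)²(0.2) + (7)²(0.2) = 19.2
var(X) = E[X²] − (E[X])² = 19.2 − (3.6)² = 6.24

6.240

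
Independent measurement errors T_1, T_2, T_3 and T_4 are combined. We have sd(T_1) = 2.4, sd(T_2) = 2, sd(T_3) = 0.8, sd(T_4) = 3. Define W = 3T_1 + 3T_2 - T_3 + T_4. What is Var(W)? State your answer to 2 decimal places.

97.48

Var(T_1) = 5.76, Var(T_2) = 4, Var(T_3) = 0.64, Var(T_4) = 9
By independence, Var(W) = (3)²Var(T_1) + (3)²Var(T_2) + (-1)²Var(T_3) + (1)²Var(T_4)
= (3)²·5.76 + (3)²·4 + (-1)²·0.64 + (1)²·9 = 97.48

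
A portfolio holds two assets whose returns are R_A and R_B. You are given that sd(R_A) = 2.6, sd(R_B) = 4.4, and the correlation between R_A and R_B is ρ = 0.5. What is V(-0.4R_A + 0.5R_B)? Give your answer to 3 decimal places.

3.634

V(R_A) = (2.6)² = 6.76;  V(R_B) = (4.4)² = 19.36
cov(R_A,R_B) = ρ·sd(R_A)·sd(R_B) = 0.5·2.6·4.4 = 5.72
V(-0.4R_A + 0.5R_B) = (-0.4)²·V(R_A) + (0.5)²·V(R_B) + 2·(-0.4)·(0.5)·cov(R_A,R_B)
= 0.16·6.76 + 0.25·19.36 + -0.4·5.72 = 3.6336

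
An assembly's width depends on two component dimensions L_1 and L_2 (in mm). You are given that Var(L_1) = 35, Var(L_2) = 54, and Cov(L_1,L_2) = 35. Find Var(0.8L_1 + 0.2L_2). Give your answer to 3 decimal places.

Var(0.8L_1 + 0.2L_2) = (0.8)²·Var(L_1) + (0.2)²·Var(L_2) + 2·(0.8)·(0.2)·Cov(L_1,L_2)
= 0.64·35 + 0.04·54 + 0.32·35 = 35.76

35.760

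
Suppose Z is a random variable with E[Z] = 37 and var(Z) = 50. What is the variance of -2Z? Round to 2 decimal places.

200.00

var(-2Z) = (-2)²·var(Z) = 4·50 = 200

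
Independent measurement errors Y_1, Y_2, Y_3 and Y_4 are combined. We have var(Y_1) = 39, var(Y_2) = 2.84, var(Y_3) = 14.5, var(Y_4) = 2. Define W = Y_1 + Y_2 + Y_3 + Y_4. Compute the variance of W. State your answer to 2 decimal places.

By independence, var(W) = (1)²var(Y_1) + (1)²var(Y_2) + (1)²var(Y_3) + (1)²var(Y_4)
= (1)²·39 + (1)²·2.84 + (1)²·14.5 + (1)²·2 = 58.34

58.34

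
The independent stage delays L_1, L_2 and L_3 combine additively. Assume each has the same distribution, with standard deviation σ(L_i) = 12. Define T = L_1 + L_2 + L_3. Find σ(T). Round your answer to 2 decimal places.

20.78

var(L_i) = (12)² = 144
By independence, var(T) = (1)²var(L_1) + (1)²var(L_2) + (1)²var(L_3)
= (1)²·144 + (1)²·144 + (1)²·144 = 432
σ(T) = √432 ≈ 20.78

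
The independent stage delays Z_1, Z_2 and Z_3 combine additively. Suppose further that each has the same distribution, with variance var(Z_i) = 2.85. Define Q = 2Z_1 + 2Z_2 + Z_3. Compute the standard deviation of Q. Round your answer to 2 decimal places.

5.06

By independence, var(Q) = (2)²var(Z_1) + (2)²var(Z_2) + (1)²var(Z_3)
= (2)²·2.85 + (2)²·2.85 + (1)²·2.85 = 25.65
sd(Q) = √25.65 ≈ 5.06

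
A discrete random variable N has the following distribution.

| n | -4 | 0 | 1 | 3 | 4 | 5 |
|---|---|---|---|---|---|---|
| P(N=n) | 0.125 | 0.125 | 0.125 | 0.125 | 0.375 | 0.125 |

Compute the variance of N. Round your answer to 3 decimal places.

E[N] = (-4)(0.125) + (0)(0.125) + (1)(0.125) + (3)(0.125) + (4)(0.375) + (5)(0.125) = 2.125
E[N²] = (-4)²(0.125) + (0)²(0.125) + (1)²(0.125) + (3)²(0.125) + (4)²(0.375) + (5)²(0.125) = 12.375
Var(N) = E[N²] − (E[N])² = 12.375 − (2.125)² = 7.859375

7.859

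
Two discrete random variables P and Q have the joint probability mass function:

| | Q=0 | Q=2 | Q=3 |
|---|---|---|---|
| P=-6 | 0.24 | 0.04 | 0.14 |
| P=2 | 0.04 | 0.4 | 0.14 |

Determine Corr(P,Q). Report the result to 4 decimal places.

E[P] = -1.36,  E[Q] = 1.72
E[PQ] = -0.56
Cov(P,Q) = E[PQ] − E[P]E[Q] = -0.56 − (-1.36)(1.72) = 1.7792
V(P) = 15.5904,  V(Q) = 1.3216
ρ = 1.7792 / √(15.5904·1.3216) ≈ 0.3920

0.3920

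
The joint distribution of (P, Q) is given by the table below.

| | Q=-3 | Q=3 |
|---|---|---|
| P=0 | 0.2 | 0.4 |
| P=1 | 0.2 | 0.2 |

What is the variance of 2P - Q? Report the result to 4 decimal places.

10.5600

E[P] = 0.4,  E[Q] = 0.6,  E[PQ] = 0
Var(P) = 0.4 − (0.4)² = 0.24;  Var(Q) = 9 − (0.6)² = 8.64
cov(P,Q) = 0 − (0.4)(0.6) = -0.24
Var(2P - Q) = (2)²·0.24 + (-1)²·8.64 + 2·(2)·(-1)·-0.24 = 10.56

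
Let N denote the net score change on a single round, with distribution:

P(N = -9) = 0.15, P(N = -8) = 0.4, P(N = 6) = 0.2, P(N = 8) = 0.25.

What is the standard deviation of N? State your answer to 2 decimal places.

E[N] = (-9)(0.15) + (-8)(0.4) + (6)(0.2) + (8)(0.25) = -1.35
E[N²] = (-9)²(0.15) + (-8)²(0.4) + (6)²(0.2) + (8)²(0.25) = 60.95
V(N) = E[N²] − (E[N])² = 60.95 − (-1.35)² = 59.1275
sd(N) = √59.1275 ≈ 7.69

7.69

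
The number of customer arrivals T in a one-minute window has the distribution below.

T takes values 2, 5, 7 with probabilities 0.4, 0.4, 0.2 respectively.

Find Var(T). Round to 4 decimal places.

E[T] = (2)(0.4) + (5)(0.4) + (7)(0.2) = 4.2
E[T²] = (2)²(0.4) + (5)²(0.4) + (7)²(0.2) = 21.4
Var(T) = E[T²] − (E[T])² = 21.4 − (4.2)² = 3.76

3.7600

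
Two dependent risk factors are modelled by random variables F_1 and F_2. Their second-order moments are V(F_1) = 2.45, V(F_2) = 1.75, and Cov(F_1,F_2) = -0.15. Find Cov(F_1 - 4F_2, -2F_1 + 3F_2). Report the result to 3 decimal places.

Cov(F_1 - 4F_2, -2F_1 + 3F_2) = (1)(-2)V(F_1) + (-4)(3)V(F_2) + [(1)(3) + (-4)(-2)]Cov(F_1,F_2)
= -2·2.45 + -12·1.75 + 11·-0.15 = -27.55

-27.550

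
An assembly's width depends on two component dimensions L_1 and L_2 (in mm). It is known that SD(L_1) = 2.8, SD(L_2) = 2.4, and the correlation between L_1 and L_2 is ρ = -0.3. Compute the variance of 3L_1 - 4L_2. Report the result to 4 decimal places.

211.1040

Var(L_1) = (2.8)² = 7.84;  Var(L_2) = (2.4)² = 5.76
Cov(L_1,L_2) = ρ·SD(L_1)·SD(L_2) = -0.3·2.8·2.4 = -2.016
Var(3L_1 - 4L_2) = (3)²·Var(L_1) + (-4)²·Var(L_2) + 2·(3)·(-4)·Cov(L_1,L_2)
= 9·7.84 + 16·5.76 + -24·-2.016 = 211.104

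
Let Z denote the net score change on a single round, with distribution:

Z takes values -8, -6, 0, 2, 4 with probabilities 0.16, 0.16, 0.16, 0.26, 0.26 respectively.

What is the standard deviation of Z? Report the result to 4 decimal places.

E[Z] = (-8)(0.16) + (-6)(0.16) + (0)(0.16) + (2)(0.26) + (4)(0.26) = -0.68
E[Z²] = (-8)²(0.16) + (-6)²(0.16) + (0)²(0.16) + (2)²(0.26) + (4)²(0.26) = 21.2
Var(Z) = E[Z²] − (E[Z])² = 21.2 − (-0.68)² = 20.7376
σ(Z) = √20.7376 ≈ 4.5539

4.5539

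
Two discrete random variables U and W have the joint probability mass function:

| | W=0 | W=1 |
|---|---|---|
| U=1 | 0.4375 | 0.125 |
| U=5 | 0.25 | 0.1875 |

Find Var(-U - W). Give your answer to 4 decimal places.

4.5586

E[U] = 2.75,  E[W] = 0.3125,  E[UW] = 1.0625
Var(U) = 11.5 − (2.75)² = 3.9375;  Var(W) = 0.3125 − (0.3125)² = 0.21484375
cov(U,W) = 1.0625 − (2.75)(0.3125) = 0.203125
Var(-U - W) = (-1)²·3.9375 + (-1)²·0.21484375 + 2·(-1)·(-1)·0.203125 = 4.55859375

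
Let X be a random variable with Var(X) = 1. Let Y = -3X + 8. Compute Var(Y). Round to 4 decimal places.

Var(-3X + 8) = (-3)²·Var(X) = 9·1 = 9

9.0000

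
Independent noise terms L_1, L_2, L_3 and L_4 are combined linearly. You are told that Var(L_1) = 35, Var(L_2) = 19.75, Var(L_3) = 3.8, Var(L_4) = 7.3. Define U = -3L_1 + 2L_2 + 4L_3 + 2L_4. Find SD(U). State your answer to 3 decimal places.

By independence, Var(U) = (-3)²Var(L_1) + (2)²Var(L_2) + (4)²Var(L_3) + (2)²Var(L_4)
= (-3)²·35 + (2)²·19.75 + (4)²·3.8 + (2)²·7.3 = 484
SD(U) = √484 ≈ 22.000

22.000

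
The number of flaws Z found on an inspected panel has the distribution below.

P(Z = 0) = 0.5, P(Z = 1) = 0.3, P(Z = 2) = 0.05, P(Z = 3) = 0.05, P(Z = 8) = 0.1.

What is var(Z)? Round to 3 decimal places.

5.528

E[Z] = (0)(0.5) + (1)(0.3) + (2)(0.05) + (3)(0.05) + (8)(0.1) = 1.35
E[Z²] = (0)²(0.5) + (1)²(0.3) + (2)²(0.05) + (3)²(0.05) + (8)²(0.1) = 7.35
var(Z) = E[Z²] − (E[Z])² = 7.35 − (1.35)² = 5.5275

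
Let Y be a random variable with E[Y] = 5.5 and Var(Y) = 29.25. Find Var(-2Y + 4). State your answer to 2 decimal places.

Var(-2Y + 4) = (-2)²·Var(Y) = 4·29.25 = 117

117.00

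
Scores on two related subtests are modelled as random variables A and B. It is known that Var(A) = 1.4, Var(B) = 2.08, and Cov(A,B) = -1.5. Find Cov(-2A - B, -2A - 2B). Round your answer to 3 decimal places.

0.760

Cov(-2A - B, -2A - 2B) = (-2)(-2)Var(A) + (-1)(-2)Var(B) + [(-2)(-2) + (-1)(-2)]Cov(A,B)
= 4·1.4 + 2·2.08 + 6·-1.5 = 0.76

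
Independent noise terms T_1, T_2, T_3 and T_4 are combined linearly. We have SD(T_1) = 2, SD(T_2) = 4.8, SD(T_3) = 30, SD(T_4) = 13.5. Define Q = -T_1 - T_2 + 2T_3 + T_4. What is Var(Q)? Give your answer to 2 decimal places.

Var(T_1) = 4, Var(T_2) = 23.04, Var(T_3) = 900, Var(T_4) = 182.25
By independence, Var(Q) = (-1)²Var(T_1) + (-1)²Var(T_2) + (2)²Var(T_3) + (1)²Var(T_4)
= (-1)²·4 + (-1)²·23.04 + (2)²·900 + (1)²·182.25 = 3809.29

3809.29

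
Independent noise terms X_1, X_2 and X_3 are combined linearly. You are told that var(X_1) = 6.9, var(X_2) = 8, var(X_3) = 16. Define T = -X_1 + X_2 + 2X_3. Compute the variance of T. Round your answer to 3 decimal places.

By independence, var(T) = (-1)²var(X_1) + (1)²var(X_2) + (2)²var(X_3)
= (-1)²·6.9 + (1)²·8 + (2)²·16 = 78.9

78.900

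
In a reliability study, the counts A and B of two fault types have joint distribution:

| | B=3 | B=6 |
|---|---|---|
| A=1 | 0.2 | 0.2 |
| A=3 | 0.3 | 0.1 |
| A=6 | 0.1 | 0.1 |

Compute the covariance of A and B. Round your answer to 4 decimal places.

E[A] = 2.8,  E[B] = 4.2
E[AB] = 11.7
cov(A,B) = E[AB] − E[A]E[B] = 11.7 − (2.8)(4.2) = -0.06

-0.0600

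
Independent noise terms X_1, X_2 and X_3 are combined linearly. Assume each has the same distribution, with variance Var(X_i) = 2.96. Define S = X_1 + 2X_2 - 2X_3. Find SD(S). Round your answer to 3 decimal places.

5.161

By independence, Var(S) = (1)²Var(X_1) + (2)²Var(X_2) + (-2)²Var(X_3)
= (1)²·2.96 + (2)²·2.96 + (-2)²·2.96 = 26.64
SD(S) = √26.64 ≈ 5.161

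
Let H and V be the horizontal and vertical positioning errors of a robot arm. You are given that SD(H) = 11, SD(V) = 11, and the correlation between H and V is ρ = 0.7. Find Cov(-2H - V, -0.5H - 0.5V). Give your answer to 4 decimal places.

308.5500

Var(H) = (11)² = 121;  Var(V) = (11)² = 121
Cov(H,V) = ρ·SD(H)·SD(V) = 0.7·11·11 = 84.7
Cov(-2H - V, -0.5H - 0.5V) = (-2)(-0.5)Var(H) + (-1)(-0.5)Var(V) + [(-2)(-0.5) + (-1)(-0.5)]Cov(H,V)
= 1·121 + 0.5·121 + 1.5·84.7 = 308.55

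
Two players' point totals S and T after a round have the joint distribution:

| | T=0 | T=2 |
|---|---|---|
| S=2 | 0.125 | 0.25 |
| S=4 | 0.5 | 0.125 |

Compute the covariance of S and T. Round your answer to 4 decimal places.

E[S] = 3.25,  E[T] = 0.75
E[ST] = 2
Cov(S,T) = E[ST] − E[S]E[T] = 2 − (3.25)(0.75) = -0.4375

-0.4375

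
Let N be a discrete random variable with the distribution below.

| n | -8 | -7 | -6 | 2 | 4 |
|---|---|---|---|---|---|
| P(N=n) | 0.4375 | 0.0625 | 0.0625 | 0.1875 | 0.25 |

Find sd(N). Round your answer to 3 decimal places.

E[N] = (-8)(0.4375) + (-7)(0.0625) + (-6)(0.0625) + (2)(0.1875) + (4)(0.25) = -2.9375
E[N²] = (-8)²(0.4375) + (-7)²(0.0625) + (-6)²(0.0625) + (2)²(0.1875) + (4)²(0.25) = 38.0625
Var(N) = E[N²] − (E[N])² = 38.0625 − (-2.9375)² = 29.43359375
sd(N) = √29.43359375 ≈ 5.425

5.425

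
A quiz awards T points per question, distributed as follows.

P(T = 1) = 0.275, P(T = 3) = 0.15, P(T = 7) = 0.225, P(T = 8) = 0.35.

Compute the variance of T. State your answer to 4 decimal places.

E[T] = (1)(0.275) + (3)(0.15) + (7)(0.225) + (8)(0.35) = 5.1
E[T²] = (1)²(0.275) + (3)²(0.15) + (7)²(0.225) + (8)²(0.35) = 35.05
var(T) = E[T²] − (E[T])² = 35.05 − (5.1)² = 9.04

9.0400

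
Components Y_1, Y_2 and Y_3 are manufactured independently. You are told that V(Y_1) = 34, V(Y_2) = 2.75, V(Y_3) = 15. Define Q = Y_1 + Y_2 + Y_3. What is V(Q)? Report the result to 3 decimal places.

51.750

By independence, V(Q) = (1)²V(Y_1) + (1)²V(Y_2) + (1)²V(Y_3)
= (1)²·34 + (1)²·2.75 + (1)²·15 = 51.75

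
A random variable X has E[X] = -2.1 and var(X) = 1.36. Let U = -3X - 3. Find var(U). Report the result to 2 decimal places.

12.24

var(-3X - 3) = (-3)²·var(X) = 9·1.36 = 12.24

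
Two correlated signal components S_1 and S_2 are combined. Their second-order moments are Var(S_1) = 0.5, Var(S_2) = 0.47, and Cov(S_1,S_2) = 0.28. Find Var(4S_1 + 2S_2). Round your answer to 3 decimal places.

Var(4S_1 + 2S_2) = (4)²·Var(S_1) + (2)²·Var(S_2) + 2·(4)·(2)·Cov(S_1,S_2)
= 16·0.5 + 4·0.47 + 16·0.28 = 14.36

14.360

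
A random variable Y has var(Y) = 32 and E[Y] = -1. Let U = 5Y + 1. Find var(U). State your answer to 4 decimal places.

800.0000

var(5Y + 1) = (5)²·var(Y) = 25·32 = 800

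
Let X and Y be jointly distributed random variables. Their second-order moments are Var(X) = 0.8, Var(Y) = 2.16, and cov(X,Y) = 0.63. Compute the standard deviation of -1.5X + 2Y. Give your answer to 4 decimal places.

Var(-1.5X + 2Y) = (-1.5)²·Var(X) + (2)²·Var(Y) + 2·(-1.5)·(2)·cov(X,Y)
= 2.25·0.8 + 4·2.16 + -6·0.63 = 6.66
sd(-1.5X + 2Y) = √6.66 ≈ 2.5807

2.5807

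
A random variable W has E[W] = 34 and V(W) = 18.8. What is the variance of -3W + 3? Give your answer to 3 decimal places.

169.200

V(-3W + 3) = (-3)²·V(W) = 9·18.8 = 169.2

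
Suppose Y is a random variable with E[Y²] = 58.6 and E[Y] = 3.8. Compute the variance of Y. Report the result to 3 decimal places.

44.160

var(Y) = 58.6 − (3.8)² = 44.16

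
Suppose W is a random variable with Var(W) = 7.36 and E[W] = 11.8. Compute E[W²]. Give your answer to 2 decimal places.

146.60

E[W²] = Var(W) + (E[W])² = 7.36 + (11.8)² = 146.6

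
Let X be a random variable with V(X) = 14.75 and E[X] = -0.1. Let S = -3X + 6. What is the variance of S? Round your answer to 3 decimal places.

V(-3X + 6) = (-3)²·V(X) = 9·14.75 = 132.75

132.750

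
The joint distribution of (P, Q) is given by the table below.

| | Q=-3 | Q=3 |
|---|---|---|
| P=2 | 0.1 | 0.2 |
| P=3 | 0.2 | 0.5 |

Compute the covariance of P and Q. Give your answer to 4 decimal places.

0.0600

E[P] = 2.7,  E[Q] = 1.2
E[PQ] = 3.3
Cov(P,Q) = E[PQ] − E[P]E[Q] = 3.3 − (2.7)(1.2) = 0.06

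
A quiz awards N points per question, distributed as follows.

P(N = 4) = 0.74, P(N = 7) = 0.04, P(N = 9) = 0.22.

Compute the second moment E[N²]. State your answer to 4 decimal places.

31.6200

E[N²] = (4)²(0.74) + (7)²(0.04) + (9)²(0.22) = 31.62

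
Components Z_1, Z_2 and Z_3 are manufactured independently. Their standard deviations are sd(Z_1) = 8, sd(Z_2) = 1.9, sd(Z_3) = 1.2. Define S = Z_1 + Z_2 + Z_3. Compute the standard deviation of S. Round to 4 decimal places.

8.3096

var(Z_1) = 64, var(Z_2) = 3.61, var(Z_3) = 1.44
By independence, var(S) = (1)²var(Z_1) + (1)²var(Z_2) + (1)²var(Z_3)
= (1)²·64 + (1)²·3.61 + (1)²·1.44 = 69.05
sd(S) = √69.05 ≈ 8.3096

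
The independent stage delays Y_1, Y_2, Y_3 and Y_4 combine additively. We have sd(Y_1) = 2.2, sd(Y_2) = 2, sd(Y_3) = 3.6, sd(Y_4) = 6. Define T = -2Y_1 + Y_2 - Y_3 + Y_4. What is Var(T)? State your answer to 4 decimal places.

Var(Y_1) = 4.84, Var(Y_2) = 4, Var(Y_3) = 12.96, Var(Y_4) = 36
By independence, Var(T) = (-2)²Var(Y_1) + (1)²Var(Y_2) + (-1)²Var(Y_3) + (1)²Var(Y_4)
= (-2)²·4.84 + (1)²·4 + (-1)²·12.96 + (1)²·36 = 72.32

72.3200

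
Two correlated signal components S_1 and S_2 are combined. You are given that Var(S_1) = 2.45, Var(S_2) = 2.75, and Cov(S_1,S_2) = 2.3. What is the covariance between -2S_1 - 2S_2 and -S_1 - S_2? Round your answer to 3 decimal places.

Cov(-2S_1 - 2S_2, -S_1 - S_2) = (-2)(-1)Var(S_1) + (-2)(-1)Var(S_2) + [(-2)(-1) + (-2)(-1)]Cov(S_1,S_2)
= 2·2.45 + 2·2.75 + 4·2.3 = 19.6

19.600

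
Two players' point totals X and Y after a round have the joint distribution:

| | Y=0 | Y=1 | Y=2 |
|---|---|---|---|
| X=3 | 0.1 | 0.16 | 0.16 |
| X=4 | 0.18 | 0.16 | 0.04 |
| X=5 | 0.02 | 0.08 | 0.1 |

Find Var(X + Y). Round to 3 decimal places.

1.212

E[X] = 3.78,  E[Y] = 1,  E[XY] = 3.8
Var(X) = 14.86 − (3.78)² = 0.5716;  Var(Y) = 1.6 − (1)² = 0.6
Cov(X,Y) = 3.8 − (3.78)(1) = 0.02
Var(X + Y) = (1)²·0.5716 + (1)²·0.6 + 2·(1)·(1)·0.02 = 1.2116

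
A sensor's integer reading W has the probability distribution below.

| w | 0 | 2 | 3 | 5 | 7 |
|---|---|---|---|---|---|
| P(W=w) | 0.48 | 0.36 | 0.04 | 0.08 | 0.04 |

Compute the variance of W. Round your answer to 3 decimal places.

3.450

E[W] = (0)(0.48) + (2)(0.36) + (3)(0.04) + (5)(0.08) + (7)(0.04) = 1.52
E[W²] = (0)²(0.48) + (2)²(0.36) + (3)²(0.04) + (5)²(0.08) + (7)²(0.04) = 5.76
Var(W) = E[W²] − (E[W])² = 5.76 − (1.52)² = 3.4496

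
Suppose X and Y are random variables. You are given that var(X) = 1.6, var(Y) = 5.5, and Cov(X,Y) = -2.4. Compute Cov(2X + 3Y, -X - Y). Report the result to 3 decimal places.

-7.700

Cov(2X + 3Y, -X - Y) = (2)(-1)var(X) + (3)(-1)var(Y) + [(2)(-1) + (3)(-1)]Cov(X,Y)
= -2·1.6 + -3·5.5 + -5·-2.4 = -7.7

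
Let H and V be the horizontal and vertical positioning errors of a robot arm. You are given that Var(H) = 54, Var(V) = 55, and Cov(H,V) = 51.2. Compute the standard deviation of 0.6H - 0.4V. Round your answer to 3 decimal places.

1.914

Var(0.6H - 0.4V) = (0.6)²·Var(H) + (-0.4)²·Var(V) + 2·(0.6)·(-0.4)·Cov(H,V)
= 0.36·54 + 0.16·55 + -0.48·51.2 = 3.664
SD(0.6H - 0.4V) = √3.664 ≈ 1.914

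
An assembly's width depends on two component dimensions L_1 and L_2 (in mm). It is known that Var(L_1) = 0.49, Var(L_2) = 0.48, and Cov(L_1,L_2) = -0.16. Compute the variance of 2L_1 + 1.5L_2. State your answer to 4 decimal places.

2.0800

Var(2L_1 + 1.5L_2) = (2)²·Var(L_1) + (1.5)²·Var(L_2) + 2·(2)·(1.5)·Cov(L_1,L_2)
= 4·0.49 + 2.25·0.48 + 6·-0.16 = 2.08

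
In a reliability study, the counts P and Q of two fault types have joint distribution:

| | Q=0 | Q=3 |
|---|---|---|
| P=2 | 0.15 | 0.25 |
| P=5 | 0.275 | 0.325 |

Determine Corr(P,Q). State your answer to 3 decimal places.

-0.083

E[P] = 3.8,  E[Q] = 1.725
E[PQ] = 6.375
cov(P,Q) = E[PQ] − E[P]E[Q] = 6.375 − (3.8)(1.725) = -0.18
var(P) = 2.16,  var(Q) = 2.199375
ρ = -0.18 / √(2.16·2.199375) ≈ -0.083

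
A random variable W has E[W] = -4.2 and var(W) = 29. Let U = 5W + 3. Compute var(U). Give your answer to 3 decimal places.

var(5W + 3) = (5)²·var(W) = 25·29 = 725

725.000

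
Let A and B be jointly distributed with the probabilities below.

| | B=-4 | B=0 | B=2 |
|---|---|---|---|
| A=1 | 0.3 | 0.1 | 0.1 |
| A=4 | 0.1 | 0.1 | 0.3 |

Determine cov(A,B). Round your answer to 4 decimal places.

1.8000

E[A] = 2.5,  E[B] = -0.8
E[AB] = -0.2
cov(A,B) = E[AB] − E[A]E[B] = -0.2 − (2.5)(-0.8) = 1.8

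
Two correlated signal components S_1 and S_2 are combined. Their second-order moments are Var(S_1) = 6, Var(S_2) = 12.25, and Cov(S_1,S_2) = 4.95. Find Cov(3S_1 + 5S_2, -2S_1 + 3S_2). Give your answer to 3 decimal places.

Cov(3S_1 + 5S_2, -2S_1 + 3S_2) = (3)(-2)Var(S_1) + (5)(3)Var(S_2) + [(3)(3) + (5)(-2)]Cov(S_1,S_2)
= -6·6 + 15·12.25 + -1·4.95 = 142.8

142.800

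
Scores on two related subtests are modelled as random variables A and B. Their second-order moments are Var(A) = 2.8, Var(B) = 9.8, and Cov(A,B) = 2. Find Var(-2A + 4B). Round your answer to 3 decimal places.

Var(-2A + 4B) = (-2)²·Var(A) + (4)²·Var(B) + 2·(-2)·(4)·Cov(A,B)
= 4·2.8 + 16·9.8 + -16·2 = 136

136.000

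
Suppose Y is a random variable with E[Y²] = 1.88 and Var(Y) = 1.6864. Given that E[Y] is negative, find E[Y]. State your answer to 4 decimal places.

-0.4400

(E[Y])² = E[Y²] − Var(Y) = 1.88 − 1.6864 = 0.1936
E[Y] = −√0.1936 = -0.44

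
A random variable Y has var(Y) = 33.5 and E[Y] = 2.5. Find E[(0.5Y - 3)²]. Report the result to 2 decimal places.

11.44

E[0.5Y - 3] = 0.5·2.5 − 3 = -1.75
var(0.5Y - 3) = (0.5)²·33.5 = 8.375
E[(0.5Y - 3)²] = var((0.5Y - 3)) + (E[(0.5Y - 3)])² = 8.375 + (-1.75)² = 11.4375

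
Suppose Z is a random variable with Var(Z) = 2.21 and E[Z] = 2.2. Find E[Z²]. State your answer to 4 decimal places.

E[Z²] = Var(Z) + (E[Z])² = 2.21 + (2.2)² = 7.05

7.0500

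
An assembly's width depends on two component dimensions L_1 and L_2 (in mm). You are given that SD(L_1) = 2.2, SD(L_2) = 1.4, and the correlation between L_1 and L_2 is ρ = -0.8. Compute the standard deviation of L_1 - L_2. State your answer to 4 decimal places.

3.4246

Var(L_1) = (2.2)² = 4.84;  Var(L_2) = (1.4)² = 1.96
Cov(L_1,L_2) = ρ·SD(L_1)·SD(L_2) = -0.8·2.2·1.4 = -2.464
Var(L_1 - L_2) = (1)²·Var(L_1) + (-1)²·Var(L_2) + 2·(1)·(-1)·Cov(L_1,L_2)
= 1·4.84 + 1·1.96 + -2·-2.464 = 11.728
SD(L_1 - L_2) = √11.728 ≈ 3.4246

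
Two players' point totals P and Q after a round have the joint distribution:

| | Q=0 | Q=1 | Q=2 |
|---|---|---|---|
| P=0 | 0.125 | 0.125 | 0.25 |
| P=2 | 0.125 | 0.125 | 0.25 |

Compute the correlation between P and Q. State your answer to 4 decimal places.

0.0000

E[P] = 1,  E[Q] = 1.25
E[PQ] = 1.25
Cov(P,Q) = E[PQ] − E[P]E[Q] = 1.25 − (1)(1.25) = 0
Var(P) = 1,  Var(Q) = 0.6875
ρ = 0 / √(1·0.6875) ≈ 0.0000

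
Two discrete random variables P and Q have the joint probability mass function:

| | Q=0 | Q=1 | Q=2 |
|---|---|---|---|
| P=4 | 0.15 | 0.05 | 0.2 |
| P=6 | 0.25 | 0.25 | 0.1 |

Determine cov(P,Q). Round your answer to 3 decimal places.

-0.180

E[P] = 5.2,  E[Q] = 0.9
E[PQ] = 4.5
cov(P,Q) = E[PQ] − E[P]E[Q] = 4.5 − (5.2)(0.9) = -0.18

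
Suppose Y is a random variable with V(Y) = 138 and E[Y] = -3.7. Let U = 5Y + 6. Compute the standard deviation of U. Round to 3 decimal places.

V(5Y + 6) = (5)²·138 = 3450
σ(U) = √3450 ≈ 58.737

58.737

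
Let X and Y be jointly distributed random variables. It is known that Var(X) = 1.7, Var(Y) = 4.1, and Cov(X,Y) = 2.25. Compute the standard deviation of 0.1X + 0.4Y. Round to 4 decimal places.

Var(0.1X + 0.4Y) = (0.1)²·Var(X) + (0.4)²·Var(Y) + 2·(0.1)·(0.4)·Cov(X,Y)
= 0.01·1.7 + 0.16·4.1 + 0.08·2.25 = 0.853
σ(0.1X + 0.4Y) = √0.853 ≈ 0.9236

0.9236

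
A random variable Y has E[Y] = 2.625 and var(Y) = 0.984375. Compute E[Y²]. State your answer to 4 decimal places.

7.8750

E[Y²] = var(Y) + (E[Y])² = 0.984375 + (2.625)² = 7.875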